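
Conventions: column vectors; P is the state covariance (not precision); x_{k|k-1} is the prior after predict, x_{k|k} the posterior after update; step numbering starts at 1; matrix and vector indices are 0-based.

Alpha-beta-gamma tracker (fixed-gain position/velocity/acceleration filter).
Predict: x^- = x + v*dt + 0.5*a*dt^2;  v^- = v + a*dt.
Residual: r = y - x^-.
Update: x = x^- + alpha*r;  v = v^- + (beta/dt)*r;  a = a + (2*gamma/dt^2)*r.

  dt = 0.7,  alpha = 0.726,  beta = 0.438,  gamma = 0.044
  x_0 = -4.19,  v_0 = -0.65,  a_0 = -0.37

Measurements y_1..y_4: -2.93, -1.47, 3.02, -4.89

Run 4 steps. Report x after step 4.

x_post = -2.1852

step 1: x_pred=-4.7357  r=1.8057  x^+=-3.4247  v^+=0.2208  a^+=-0.0457
step 2: x_pred=-3.2814  r=1.8114  x^+=-1.9663  v^+=1.3222  a^+=0.2796
step 3: x_pred=-0.9723  r=3.9923  x^+=1.9261  v^+=4.0159  a^+=0.9966
step 4: x_pred=4.9814  r=-9.8714  x^+=-2.1852  v^+=-1.4632  a^+=-0.7763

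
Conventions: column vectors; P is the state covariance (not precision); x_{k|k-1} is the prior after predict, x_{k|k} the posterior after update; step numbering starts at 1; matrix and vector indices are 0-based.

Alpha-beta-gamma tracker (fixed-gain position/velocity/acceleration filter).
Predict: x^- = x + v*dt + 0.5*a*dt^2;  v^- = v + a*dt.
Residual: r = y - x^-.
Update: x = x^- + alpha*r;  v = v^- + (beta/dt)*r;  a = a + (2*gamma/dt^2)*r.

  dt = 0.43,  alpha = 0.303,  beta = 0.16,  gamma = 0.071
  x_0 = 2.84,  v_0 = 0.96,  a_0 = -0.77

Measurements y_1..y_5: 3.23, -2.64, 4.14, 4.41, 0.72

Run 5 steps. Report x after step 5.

step 1: x_pred=3.1816  r=0.0484  x^+=3.1963  v^+=0.6469  a^+=-0.7328
step 2: x_pred=3.4067  r=-6.0467  x^+=1.5745  v^+=-1.9181  a^+=-5.3766
step 3: x_pred=0.2527  r=3.8873  x^+=1.4305  v^+=-2.7836  a^+=-2.3912
step 4: x_pred=0.0125  r=4.3975  x^+=1.3449  v^+=-2.1756  a^+=0.9860
step 5: x_pred=0.5006  r=0.2194  x^+=0.5671  v^+=-1.6700  a^+=1.1545

x_post = 0.5671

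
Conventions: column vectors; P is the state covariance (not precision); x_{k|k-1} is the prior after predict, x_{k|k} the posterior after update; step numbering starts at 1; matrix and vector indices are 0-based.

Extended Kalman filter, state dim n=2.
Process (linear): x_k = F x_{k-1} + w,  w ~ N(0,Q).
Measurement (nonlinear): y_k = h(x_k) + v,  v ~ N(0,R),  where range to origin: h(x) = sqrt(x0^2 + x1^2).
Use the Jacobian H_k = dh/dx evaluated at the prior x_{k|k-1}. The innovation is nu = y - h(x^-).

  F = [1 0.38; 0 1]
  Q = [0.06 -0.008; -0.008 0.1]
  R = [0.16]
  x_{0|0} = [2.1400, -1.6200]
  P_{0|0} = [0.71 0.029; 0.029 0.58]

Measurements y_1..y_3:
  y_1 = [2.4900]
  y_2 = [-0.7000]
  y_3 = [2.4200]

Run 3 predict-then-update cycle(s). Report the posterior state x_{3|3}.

step 1: x^-=[1.5244, -1.6200]  P^-=[0.8758 0.2414; 0.2414 0.6800]  H_jac=[0.6853 -0.7283]  S=[0.6910]  K=[0.6141; -0.4773]  nu=[0.2655]  x^+=[1.6875, -1.7467]  P^+=[0.6152 0.4439; 0.4439 0.5226]
step 2: x^-=[1.0237, -1.7467]  P^-=[1.0880 0.6345; 0.6345 0.6226]  H_jac=[0.5056 -0.8627]  S=[0.3480]  K=[0.0078; -0.6216]  nu=[-2.7246]  x^+=[1.0025, -0.0531]  P^+=[1.0880 0.6362; 0.6362 0.4881]
step 3: x^-=[0.9823, -0.0531]  P^-=[1.7020 0.8137; 0.8137 0.5881]  H_jac=[0.9985 -0.0540]  S=[1.7710]  K=[0.9348; 0.4409]  nu=[1.4362]  x^+=[2.3250, 0.5800]  P^+=[0.1543 0.0838; 0.0838 0.2439]

x_post = [2.3250, 0.5800]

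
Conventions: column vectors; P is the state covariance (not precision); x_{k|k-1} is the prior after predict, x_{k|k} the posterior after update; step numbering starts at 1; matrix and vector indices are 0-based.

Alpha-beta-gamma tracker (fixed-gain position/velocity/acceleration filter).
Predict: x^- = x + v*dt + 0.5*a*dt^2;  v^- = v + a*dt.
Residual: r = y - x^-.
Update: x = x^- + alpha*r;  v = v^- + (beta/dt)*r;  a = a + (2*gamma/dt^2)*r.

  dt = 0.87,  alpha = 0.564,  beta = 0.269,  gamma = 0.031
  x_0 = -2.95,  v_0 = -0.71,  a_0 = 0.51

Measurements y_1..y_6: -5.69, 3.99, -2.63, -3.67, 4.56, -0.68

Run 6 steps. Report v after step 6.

step 1: x_pred=-3.3747  r=-2.3153  x^+=-4.6805  v^+=-0.9822  a^+=0.3203
step 2: x_pred=-5.4138  r=9.4038  x^+=-0.1101  v^+=2.2041  a^+=1.0906
step 3: x_pred=2.2203  r=-4.8503  x^+=-0.5153  v^+=1.6533  a^+=0.6933
step 4: x_pred=1.1855  r=-4.8555  x^+=-1.5530  v^+=0.7552  a^+=0.2956
step 5: x_pred=-0.7841  r=5.3441  x^+=2.2300  v^+=2.6648  a^+=0.7334
step 6: x_pred=4.8258  r=-5.5058  x^+=1.7206  v^+=1.6004  a^+=0.2824

v_post = 1.6004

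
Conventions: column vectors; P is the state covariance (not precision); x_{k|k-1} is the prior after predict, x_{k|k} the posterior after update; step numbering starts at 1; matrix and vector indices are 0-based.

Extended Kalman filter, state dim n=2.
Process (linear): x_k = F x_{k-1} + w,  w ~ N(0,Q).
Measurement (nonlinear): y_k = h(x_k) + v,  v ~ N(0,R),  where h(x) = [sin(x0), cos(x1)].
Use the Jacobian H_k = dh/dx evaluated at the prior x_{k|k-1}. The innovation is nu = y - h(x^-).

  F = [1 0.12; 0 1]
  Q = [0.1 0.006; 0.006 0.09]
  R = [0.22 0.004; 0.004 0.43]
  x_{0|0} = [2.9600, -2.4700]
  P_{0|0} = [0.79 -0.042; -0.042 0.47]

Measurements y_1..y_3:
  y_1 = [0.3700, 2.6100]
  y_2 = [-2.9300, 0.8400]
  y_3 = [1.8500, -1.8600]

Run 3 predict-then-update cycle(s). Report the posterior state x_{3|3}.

step 1: x^-=[2.6636, -2.4700]  P^-=[0.8867 0.0204; 0.0204 0.5600]  H_jac=[-0.8879 0.0000; 0.0000 0.6222]  S=[0.9191 -0.0073; -0.0073 0.6468]  K=[-0.8566 0.0100; -0.0154 0.5385]  nu=[-0.0900, 3.3928]  x^+=[2.7746, -0.6414]  P^+=[0.2122 0.0014; 0.0014 0.3721]
step 2: x^-=[2.6976, -0.6414]  P^-=[0.3179 0.0520; 0.0520 0.4621]  H_jac=[-0.9031 0.0000; 0.0000 0.5983]  S=[0.4792 -0.0241; -0.0241 0.5954]  K=[-0.5976 0.0281; -0.0749 0.4613]  nu=[-3.3595, 0.0388]  x^+=[4.7063, -0.3721]  P^+=[0.1455 0.0162; 0.0162 0.3310]
step 3: x^-=[4.6617, -0.3721]  P^-=[0.2541 0.0619; 0.0619 0.4210]  H_jac=[-0.0507 0.0000; 0.0000 0.3635]  S=[0.2207 0.0029; 0.0029 0.4856]  K=[-0.0590 0.0467; -0.0183 0.3153]  nu=[2.8487, -2.7916]  x^+=[4.3633, -1.3043]  P^+=[0.2523 0.0546; 0.0546 0.3727]

x_post = [4.3633, -1.3043]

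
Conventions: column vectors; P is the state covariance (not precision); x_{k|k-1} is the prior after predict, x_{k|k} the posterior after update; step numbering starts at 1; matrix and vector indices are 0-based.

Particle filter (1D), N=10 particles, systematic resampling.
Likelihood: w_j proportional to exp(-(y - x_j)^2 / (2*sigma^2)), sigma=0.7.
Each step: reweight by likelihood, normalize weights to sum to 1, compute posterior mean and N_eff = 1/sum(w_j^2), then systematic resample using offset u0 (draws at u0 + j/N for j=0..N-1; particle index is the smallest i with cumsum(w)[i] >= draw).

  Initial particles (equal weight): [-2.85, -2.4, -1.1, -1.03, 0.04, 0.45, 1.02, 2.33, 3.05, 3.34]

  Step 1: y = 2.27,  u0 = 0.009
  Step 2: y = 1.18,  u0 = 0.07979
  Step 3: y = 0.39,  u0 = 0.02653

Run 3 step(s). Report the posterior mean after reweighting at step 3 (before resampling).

post_mean = 0.7696

step 1: w=[0.0000, 0.0000, 0.0000, 0.0000, 0.0030, 0.0163, 0.0972, 0.4771, 0.2574, 0.1489]  mean=2.5008  Neff=3.0691  idx=[5, 6, 7, 7, 7, 7, 8, 8, 8, 9]
step 2: w=[0.2162, 0.3628, 0.0966, 0.0966, 0.0966, 0.0966, 0.0105, 0.0105, 0.0105, 0.0032]  mean=1.4742  Neff=4.6296  idx=[0, 0, 1, 1, 1, 2, 3, 4, 5, 7]
step 3: w=[0.2442, 0.2442, 0.1635, 0.1635, 0.1635, 0.0053, 0.0053, 0.0053, 0.0053, 0.0002]  mean=0.7696  Neff=5.0119  idx=[0, 0, 0, 1, 1, 2, 2, 3, 4, 4]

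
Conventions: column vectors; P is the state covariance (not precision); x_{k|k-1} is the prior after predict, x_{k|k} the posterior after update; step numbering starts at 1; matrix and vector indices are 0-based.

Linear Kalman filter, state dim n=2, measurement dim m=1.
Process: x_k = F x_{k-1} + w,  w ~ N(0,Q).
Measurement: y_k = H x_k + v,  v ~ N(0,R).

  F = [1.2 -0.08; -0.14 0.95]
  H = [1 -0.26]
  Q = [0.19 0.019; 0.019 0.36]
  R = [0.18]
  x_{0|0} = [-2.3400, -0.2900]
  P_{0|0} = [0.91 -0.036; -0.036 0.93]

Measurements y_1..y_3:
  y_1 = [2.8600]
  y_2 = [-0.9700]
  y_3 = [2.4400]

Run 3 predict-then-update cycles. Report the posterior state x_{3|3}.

x_post = [1.3824, -1.3532]

step 1: x^-=[-2.7848, 0.0521]  P^-=[1.5133 -0.2460; -0.2460 1.2267]  S=[1.9041]  K=[0.8283; -0.2967]  nu=[5.6583]  x^+=[1.9022, -1.6267]  P^+=[0.2068 0.2220; 0.2220 1.0591]
step 2: x^-=[2.4127, -1.8117]  P^-=[0.4520 0.1593; 0.1593 1.2609]  S=[0.6344]  K=[0.6472; -0.2657]  nu=[-3.8538]  x^+=[-0.0814, -0.7879]  P^+=[0.1863 0.2684; 0.2684 1.2161]
step 3: x^-=[-0.0346, -0.7371]  P^-=[0.4145 0.2042; 0.2042 1.3898]  S=[0.5822]  K=[0.6207; -0.2699]  nu=[2.2830]  x^+=[1.3824, -1.3532]  P^+=[0.1902 0.3017; 0.3017 1.3474]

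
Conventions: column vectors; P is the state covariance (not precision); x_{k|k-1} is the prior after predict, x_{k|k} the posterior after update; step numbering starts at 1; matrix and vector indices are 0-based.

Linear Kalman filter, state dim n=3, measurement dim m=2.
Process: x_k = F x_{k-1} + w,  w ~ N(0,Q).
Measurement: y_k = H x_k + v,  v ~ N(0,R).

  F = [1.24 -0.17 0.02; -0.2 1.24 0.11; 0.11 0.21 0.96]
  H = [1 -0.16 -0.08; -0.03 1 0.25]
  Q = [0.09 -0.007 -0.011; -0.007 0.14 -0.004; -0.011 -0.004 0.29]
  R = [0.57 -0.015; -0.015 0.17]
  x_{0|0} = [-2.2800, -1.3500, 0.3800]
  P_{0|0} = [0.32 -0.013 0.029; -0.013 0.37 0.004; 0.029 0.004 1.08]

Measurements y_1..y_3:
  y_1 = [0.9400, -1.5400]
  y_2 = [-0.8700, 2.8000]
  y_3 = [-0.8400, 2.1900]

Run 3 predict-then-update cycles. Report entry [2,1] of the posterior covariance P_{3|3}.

step 1: x^-=[-2.5901, -1.1762, -0.1695]  P^-=[0.6000 -0.1785 0.0710; -0.1785 0.7410 0.1978; 0.0710 0.1978 1.3127]  S=[1.2483 -0.3630; -0.3630 1.1022]  K=[0.4997 0.0024; -0.0450 0.7073; 0.0947 0.5064]  nu=[3.3283, -0.3991]  x^+=[-0.9278, -1.6083, -0.0565]  P^+=[0.2892 -0.0241 0.1026; -0.0241 0.1641 -0.1756; 0.1026 -0.1756 1.0536]
step 2: x^-=[-0.8781, -1.8149, -0.4940]  P^-=[0.5562 -0.1363 0.1872; -0.1363 0.3761 -0.0902; 0.1872 -0.0902 1.2215]  S=[1.1550 -0.1952; -0.1952 0.5832]  K=[0.4841 -0.0200; -0.0638 0.5919; 0.1597 0.4127]  nu=[-0.3218, 4.7121]  x^+=[-1.1284, 0.9947, 1.3991]  P^+=[0.2815 -0.0375 0.1411; -0.0375 0.1524 -0.2076; 0.1411 -0.2076 1.1184]
step 3: x^-=[-1.5403, 1.6129, 1.4279]  P^-=[0.5519 -0.1480 0.2357; -0.1480 0.3548 -0.1333; 0.2357 -0.1333 1.2752]  S=[1.1454 -0.1871; -0.1871 0.5437]  K=[0.4814 -0.0287; -0.0758 0.5734; 0.2001 0.3971]  nu=[1.0726, 0.1739]  x^+=[-1.0289, 1.6313, 1.7116]  P^+=[0.2809 -0.0452 0.1662; -0.0452 0.1532 -0.2238; 0.1662 -0.2238 1.1733]

P_post[2,1] = -0.2238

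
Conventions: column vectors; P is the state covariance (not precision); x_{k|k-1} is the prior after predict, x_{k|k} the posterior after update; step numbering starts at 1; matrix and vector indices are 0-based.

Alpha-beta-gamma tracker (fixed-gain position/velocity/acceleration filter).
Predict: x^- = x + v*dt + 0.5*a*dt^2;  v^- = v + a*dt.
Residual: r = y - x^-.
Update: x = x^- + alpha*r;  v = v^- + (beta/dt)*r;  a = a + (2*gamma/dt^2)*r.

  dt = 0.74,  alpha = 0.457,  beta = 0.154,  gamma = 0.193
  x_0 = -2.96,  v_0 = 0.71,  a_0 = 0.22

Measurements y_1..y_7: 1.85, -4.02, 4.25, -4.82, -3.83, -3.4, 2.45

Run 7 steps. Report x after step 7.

step 1: x_pred=-2.3744  r=4.2244  x^+=-0.4438  v^+=1.7519  a^+=3.1977
step 2: x_pred=1.7281  r=-5.7481  x^+=-0.8988  v^+=2.9220  a^+=-0.8541
step 3: x_pred=1.0297  r=3.2203  x^+=2.5014  v^+=2.9602  a^+=1.4159
step 4: x_pred=5.0795  r=-9.8995  x^+=0.5555  v^+=1.9477  a^+=-5.5622
step 5: x_pred=0.4738  r=-4.3038  x^+=-1.4930  v^+=-3.0640  a^+=-8.5960
step 6: x_pred=-6.1139  r=2.7139  x^+=-4.8737  v^+=-8.8602  a^+=-6.6830
step 7: x_pred=-13.2600  r=15.7100  x^+=-6.0805  v^+=-10.5362  a^+=4.3910

x_post = -6.0805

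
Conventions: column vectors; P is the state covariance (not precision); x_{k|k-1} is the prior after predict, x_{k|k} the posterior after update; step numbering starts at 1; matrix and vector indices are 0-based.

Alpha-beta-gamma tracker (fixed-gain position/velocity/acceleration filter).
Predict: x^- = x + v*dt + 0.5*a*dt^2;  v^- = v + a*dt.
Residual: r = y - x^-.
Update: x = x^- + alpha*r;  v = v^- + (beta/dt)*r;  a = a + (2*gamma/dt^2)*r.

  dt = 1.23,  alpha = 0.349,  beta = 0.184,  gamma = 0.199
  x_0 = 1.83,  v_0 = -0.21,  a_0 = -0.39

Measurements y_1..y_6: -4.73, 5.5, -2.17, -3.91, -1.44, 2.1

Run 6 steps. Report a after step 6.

step 1: x_pred=1.2767  r=-6.0067  x^+=-0.8196  v^+=-1.5883  a^+=-1.9702
step 2: x_pred=-4.2636  r=9.7636  x^+=-0.8561  v^+=-2.5510  a^+=0.5983
step 3: x_pred=-3.5412  r=1.3712  x^+=-3.0627  v^+=-1.6100  a^+=0.9591
step 4: x_pred=-4.3174  r=0.4074  x^+=-4.1752  v^+=-0.3694  a^+=1.0662
step 5: x_pred=-3.8230  r=2.3830  x^+=-2.9913  v^+=1.2986  a^+=1.6931
step 6: x_pred=-0.1133  r=2.2133  x^+=0.6591  v^+=3.7122  a^+=2.2754

a_post = 2.2754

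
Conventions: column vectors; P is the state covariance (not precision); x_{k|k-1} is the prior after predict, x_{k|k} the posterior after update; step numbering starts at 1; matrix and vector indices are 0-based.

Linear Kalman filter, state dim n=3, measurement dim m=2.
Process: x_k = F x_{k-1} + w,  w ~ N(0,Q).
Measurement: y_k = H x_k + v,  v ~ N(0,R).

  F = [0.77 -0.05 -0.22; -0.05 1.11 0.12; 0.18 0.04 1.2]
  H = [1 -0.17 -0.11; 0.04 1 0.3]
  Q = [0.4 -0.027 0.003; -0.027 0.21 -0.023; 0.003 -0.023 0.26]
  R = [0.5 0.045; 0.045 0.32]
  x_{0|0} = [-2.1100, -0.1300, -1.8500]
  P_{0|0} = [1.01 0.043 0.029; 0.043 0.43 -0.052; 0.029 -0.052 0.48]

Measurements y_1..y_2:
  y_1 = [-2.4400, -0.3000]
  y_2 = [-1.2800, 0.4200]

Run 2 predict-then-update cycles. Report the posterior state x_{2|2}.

x_post = [-1.3674, 0.8470, -2.6895]

step 1: x^-=[-1.2112, -0.2608, -2.6050]  P^-=[1.0089 -0.0496 0.0456; -0.0496 0.7303 -0.0060; 0.0456 -0.0060 0.9928]  S=[1.5486 -0.1063; -0.1063 1.1348]  K=[0.6582 0.0656; -0.0682 0.6338; -0.0228 0.2566]  nu=[-1.5597, 0.7907]  x^+=[-2.1859, 0.3468, -2.3665]  P^+=[0.3423 0.0167 0.0675; 0.0167 0.2580 -0.1964; 0.0675 -0.1964 0.9160]
step 2: x^-=[-1.1798, 0.2103, -3.2194]  P^-=[0.6195 -0.0083 -0.1183; -0.0083 0.4870 -0.1446; -0.1183 -0.1446 1.6011]  S=[1.1763 -0.0858; -0.0858 0.8618]  K=[0.5412 0.0318; -0.0266 0.5117; -0.2029 0.3639]  nu=[-0.4185, 1.2227]  x^+=[-1.3674, 0.8470, -2.6895]  P^+=[0.2770 0.0183 0.0172; 0.0183 0.2581 -0.3211; 0.0172 -0.3211 1.4258]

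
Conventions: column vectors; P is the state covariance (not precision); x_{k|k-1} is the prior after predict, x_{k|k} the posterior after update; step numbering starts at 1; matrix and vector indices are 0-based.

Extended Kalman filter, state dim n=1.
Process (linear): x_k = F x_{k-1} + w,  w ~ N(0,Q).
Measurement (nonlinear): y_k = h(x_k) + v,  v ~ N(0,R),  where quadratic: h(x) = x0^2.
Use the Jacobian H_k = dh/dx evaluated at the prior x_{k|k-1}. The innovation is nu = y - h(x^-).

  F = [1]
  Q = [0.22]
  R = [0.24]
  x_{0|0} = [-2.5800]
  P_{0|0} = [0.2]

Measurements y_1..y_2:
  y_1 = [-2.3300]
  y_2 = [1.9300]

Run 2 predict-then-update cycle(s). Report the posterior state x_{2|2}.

step 1: x^-=[-2.5800]  P^-=[0.4200]  H_jac=[-5.1600]  S=[11.4228]  K=[-0.1897]  nu=[-8.9864]  x^+=[-0.8750]  P^+=[0.0088]
step 2: x^-=[-0.8750]  P^-=[0.2288]  H_jac=[-1.7501]  S=[0.9408]  K=[-0.4256]  nu=[1.1643]  x^+=[-1.3706]  P^+=[0.0584]

x_post = [-1.3706]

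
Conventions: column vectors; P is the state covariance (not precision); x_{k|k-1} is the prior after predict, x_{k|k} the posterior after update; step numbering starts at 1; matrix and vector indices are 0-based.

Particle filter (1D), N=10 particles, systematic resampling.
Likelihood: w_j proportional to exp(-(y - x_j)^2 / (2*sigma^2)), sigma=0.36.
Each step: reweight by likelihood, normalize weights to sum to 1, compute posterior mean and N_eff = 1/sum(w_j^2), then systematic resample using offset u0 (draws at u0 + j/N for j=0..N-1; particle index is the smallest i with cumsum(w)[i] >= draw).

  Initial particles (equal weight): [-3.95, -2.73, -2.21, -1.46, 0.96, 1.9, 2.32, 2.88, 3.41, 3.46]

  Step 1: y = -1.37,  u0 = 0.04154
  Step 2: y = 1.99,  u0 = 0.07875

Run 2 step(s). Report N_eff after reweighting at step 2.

step 1: w=[0.0000, 0.0008, 0.0635, 0.9358, 0.0000, 0.0000, 0.0000, 0.0000, 0.0000, 0.0000]  mean=-1.5086  Neff=1.1368  idx=[2, 3, 3, 3, 3, 3, 3, 3, 3, 3]
step 2: w=[0.0000, 0.1111, 0.1111, 0.1111, 0.1111, 0.1111, 0.1111, 0.1111, 0.1111, 0.1111]  mean=-1.4600  Neff=9.0000  idx=[1, 2, 3, 4, 5, 6, 7, 8, 8, 9]

N_eff = 9.0000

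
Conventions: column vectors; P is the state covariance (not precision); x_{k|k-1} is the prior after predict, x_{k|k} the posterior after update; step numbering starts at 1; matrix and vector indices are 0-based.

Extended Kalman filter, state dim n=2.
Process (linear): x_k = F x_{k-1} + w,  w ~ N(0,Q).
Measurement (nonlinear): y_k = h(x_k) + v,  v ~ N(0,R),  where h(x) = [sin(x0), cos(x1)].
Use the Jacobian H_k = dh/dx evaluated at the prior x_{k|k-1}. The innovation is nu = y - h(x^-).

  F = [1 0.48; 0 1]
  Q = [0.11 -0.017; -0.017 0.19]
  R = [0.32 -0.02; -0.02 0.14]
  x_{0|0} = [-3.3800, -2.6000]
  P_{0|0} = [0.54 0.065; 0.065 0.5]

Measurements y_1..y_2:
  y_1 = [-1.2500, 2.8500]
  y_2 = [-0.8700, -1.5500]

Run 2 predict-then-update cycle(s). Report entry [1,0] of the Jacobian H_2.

step 1: x^-=[-4.6280, -2.6000]  P^-=[0.8276 0.2880; 0.2880 0.6900]  H_jac=[-0.0843 0.0000; 0.0000 0.5155]  S=[0.3259 -0.0325; -0.0325 0.3234]  K=[-0.1700 0.4420; 0.0356 1.1036]  nu=[-2.2464, 3.7069]  x^+=[-2.6076, 1.4108]  P^+=[0.7501 0.1266; 0.1266 0.2983]
step 2: x^-=[-1.9304, 1.4108]  P^-=[1.0504 0.2528; 0.2528 0.4883]  H_jac=[-0.3519 0.0000; 0.0000 -0.9872]  S=[0.4501 0.0678; 0.0678 0.6159]  K=[-0.7731 -0.3201; -0.0811 -0.7738]  nu=[0.0660, -1.7093]  x^+=[-1.4343, 2.7281]  P^+=[0.6847 0.0297; 0.0297 0.1081]

H_jac[1,0] = 0.0000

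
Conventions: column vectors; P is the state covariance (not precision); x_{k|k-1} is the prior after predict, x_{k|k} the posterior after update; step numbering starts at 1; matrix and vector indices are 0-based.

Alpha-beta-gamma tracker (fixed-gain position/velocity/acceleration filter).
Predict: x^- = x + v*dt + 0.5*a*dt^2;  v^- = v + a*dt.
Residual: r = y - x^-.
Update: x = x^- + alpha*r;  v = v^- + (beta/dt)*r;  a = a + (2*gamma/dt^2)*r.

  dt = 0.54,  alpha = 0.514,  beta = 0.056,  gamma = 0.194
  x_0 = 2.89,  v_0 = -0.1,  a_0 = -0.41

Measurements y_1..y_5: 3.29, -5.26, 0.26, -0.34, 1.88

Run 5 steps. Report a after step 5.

a_post = 13.9954

step 1: x_pred=2.7762  r=0.5138  x^+=3.0403  v^+=-0.2681  a^+=0.2736
step 2: x_pred=2.9354  r=-8.1954  x^+=-1.2770  v^+=-0.9703  a^+=-10.6311
step 3: x_pred=-3.3510  r=3.6110  x^+=-1.4949  v^+=-6.3366  a^+=-5.8264
step 4: x_pred=-5.7662  r=5.4262  x^+=-2.9771  v^+=-8.9201  a^+=1.3936
step 5: x_pred=-7.5908  r=9.4708  x^+=-2.7228  v^+=-7.1854  a^+=13.9954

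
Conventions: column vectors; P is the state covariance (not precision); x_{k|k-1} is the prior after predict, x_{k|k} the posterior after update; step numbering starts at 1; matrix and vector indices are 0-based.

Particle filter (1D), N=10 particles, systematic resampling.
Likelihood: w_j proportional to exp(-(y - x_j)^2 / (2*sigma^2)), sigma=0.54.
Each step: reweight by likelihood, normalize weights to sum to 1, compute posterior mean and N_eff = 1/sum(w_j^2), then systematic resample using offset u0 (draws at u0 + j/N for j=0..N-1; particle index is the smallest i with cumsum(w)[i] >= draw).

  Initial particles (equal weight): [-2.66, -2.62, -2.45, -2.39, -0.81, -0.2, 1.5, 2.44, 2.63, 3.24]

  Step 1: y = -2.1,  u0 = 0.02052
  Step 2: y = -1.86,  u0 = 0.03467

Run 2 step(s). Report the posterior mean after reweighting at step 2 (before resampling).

post_mean = -2.4816

step 1: w=[0.1981, 0.2133, 0.2749, 0.2936, 0.0195, 0.0007, 0.0000, 0.0000, 0.0000, 0.0000]  mean=-2.4766  Neff=4.0515  idx=[0, 0, 1, 1, 2, 2, 2, 3, 3, 3]
step 2: w=[0.0679, 0.0679, 0.0756, 0.0756, 0.1120, 0.1120, 0.1120, 0.1257, 0.1257, 0.1257]  mean=-2.4816  Neff=9.4638  idx=[0, 1, 3, 4, 5, 6, 7, 7, 8, 9]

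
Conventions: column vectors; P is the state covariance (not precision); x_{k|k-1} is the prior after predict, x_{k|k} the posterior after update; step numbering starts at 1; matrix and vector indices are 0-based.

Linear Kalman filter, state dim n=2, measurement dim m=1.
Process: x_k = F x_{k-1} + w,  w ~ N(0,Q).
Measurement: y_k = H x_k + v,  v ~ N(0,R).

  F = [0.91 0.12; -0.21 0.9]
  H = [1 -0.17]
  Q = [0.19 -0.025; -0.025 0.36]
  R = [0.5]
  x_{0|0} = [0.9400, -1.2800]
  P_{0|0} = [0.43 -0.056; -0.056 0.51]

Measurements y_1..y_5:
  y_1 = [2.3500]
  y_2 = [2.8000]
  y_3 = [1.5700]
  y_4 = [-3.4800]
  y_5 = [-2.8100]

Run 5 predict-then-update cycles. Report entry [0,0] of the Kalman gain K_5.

step 1: x^-=[0.7018, -1.3494]  P^-=[0.5412 -0.0965; -0.0965 0.8132]  S=[1.0975]  K=[0.5081; -0.2139]  nu=[1.4188]  x^+=[1.4226, -1.6529]  P^+=[0.2579 0.0227; 0.0227 0.7630]
step 2: x^-=[1.0962, -1.7864]  P^-=[0.4195 0.0262; 0.0262 0.9808]  S=[0.9390]  K=[0.4420; -0.1497]  nu=[1.4001]  x^+=[1.7151, -1.9960]  P^+=[0.2360 0.0883; 0.0883 0.9598]
step 3: x^-=[1.3213, -2.1566]  P^-=[0.4186 0.1036; 0.1036 1.1144]  S=[0.9155]  K=[0.4379; -0.0937]  nu=[-0.1179]  x^+=[1.2696, -2.1455]  P^+=[0.2430 0.1412; 0.1412 1.1064]
step 4: x^-=[0.8979, -2.1976]  P^-=[0.4380 0.1602; 0.1602 1.2135]  S=[0.9186]  K=[0.4472; -0.0502]  nu=[-4.7515]  x^+=[-1.2268, -1.9590]  P^+=[0.2543 0.1808; 0.1808 1.2112]
step 5: x^-=[-1.3514, -1.5054]  P^-=[0.4575 0.2007; 0.2007 1.2839]  S=[0.9264]  K=[0.4570; -0.0189]  nu=[-1.7145]  x^+=[-2.1350, -1.4730]  P^+=[0.2640 0.2087; 0.2087 1.2836]

K[0,0] = 0.4570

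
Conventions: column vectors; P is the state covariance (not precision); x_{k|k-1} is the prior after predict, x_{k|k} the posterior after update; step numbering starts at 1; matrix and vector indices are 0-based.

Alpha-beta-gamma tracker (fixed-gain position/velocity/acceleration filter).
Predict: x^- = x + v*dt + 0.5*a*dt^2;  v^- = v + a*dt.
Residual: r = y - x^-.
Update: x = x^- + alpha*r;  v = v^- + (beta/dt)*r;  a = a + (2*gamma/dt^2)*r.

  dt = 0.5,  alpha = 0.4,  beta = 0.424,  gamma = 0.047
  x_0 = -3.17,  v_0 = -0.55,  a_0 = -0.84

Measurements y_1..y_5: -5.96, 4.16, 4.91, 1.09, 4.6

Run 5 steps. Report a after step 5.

step 1: x_pred=-3.5500  r=-2.4100  x^+=-4.5140  v^+=-3.0137  a^+=-1.7462
step 2: x_pred=-6.2391  r=10.3991  x^+=-2.0795  v^+=4.9317  a^+=2.1639
step 3: x_pred=0.6569  r=4.2531  x^+=2.3581  v^+=9.6203  a^+=3.7631
step 4: x_pred=7.6387  r=-6.5487  x^+=5.0192  v^+=5.9486  a^+=1.3008
step 5: x_pred=8.1561  r=-3.5561  x^+=6.7336  v^+=3.5834  a^+=-0.0363

a_post = -0.0363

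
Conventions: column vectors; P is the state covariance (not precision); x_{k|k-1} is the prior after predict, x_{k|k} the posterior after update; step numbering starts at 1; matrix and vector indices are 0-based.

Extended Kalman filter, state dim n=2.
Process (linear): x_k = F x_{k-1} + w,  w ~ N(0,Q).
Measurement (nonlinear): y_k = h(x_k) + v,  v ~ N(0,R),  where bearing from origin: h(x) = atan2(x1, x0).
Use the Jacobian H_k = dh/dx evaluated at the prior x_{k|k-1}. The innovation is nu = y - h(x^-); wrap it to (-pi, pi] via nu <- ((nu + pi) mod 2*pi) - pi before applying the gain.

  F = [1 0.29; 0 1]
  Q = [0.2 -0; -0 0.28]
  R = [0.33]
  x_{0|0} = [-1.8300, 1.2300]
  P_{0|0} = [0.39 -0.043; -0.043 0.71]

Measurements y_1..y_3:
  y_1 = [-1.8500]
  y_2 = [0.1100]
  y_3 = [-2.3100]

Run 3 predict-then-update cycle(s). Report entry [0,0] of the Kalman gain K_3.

K[0,0] = -0.7480

step 1: x^-=[-1.4733, 1.2300]  P^-=[0.6248 0.1629; 0.1629 0.9900]  H_jac=[-0.3339 -0.4000]  S=[0.6016]  K=[-0.4551; -0.7487]  nu=[1.9872]  x^+=[-2.3777, -0.2578]  P^+=[0.5002 -0.0421; -0.0421 0.6528]
step 2: x^-=[-2.4525, -0.2578]  P^-=[0.7307 0.1472; 0.1472 0.9328]  H_jac=[0.0424 -0.4033]  S=[0.4780]  K=[-0.0594; -0.7740]  nu=[-3.1363]  x^+=[-2.2661, 2.1697]  P^+=[0.7290 0.1253; 0.1253 0.6465]
step 3: x^-=[-1.6369, 2.1697]  P^-=[1.0560 0.3127; 0.3127 0.9265]  H_jac=[-0.2937 -0.2216]  S=[0.5073]  K=[-0.7480; -0.5858]  nu=[1.7561]  x^+=[-2.9504, 1.1410]  P^+=[0.7722 0.0905; 0.0905 0.7524]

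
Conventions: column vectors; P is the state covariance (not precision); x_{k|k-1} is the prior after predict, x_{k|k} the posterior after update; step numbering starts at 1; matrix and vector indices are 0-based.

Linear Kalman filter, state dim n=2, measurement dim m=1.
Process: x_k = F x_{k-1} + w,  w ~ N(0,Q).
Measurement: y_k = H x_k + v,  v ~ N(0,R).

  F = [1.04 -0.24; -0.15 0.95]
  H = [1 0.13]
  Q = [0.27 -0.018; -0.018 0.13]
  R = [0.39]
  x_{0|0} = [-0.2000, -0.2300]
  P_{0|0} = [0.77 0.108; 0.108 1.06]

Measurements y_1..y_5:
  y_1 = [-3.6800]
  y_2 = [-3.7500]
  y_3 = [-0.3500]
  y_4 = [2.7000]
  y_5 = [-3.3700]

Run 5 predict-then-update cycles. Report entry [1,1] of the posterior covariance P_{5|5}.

step 1: x^-=[-0.1528, -0.1885]  P^-=[1.1100 -0.2692; -0.2692 1.0732]  S=[1.4481]  K=[0.7423; -0.0896]  nu=[-3.5027]  x^+=[-2.7529, 0.1252]  P^+=[0.3120 -0.1729; -0.1729 1.0616]
step 2: x^-=[-2.8931, 0.5319]  P^-=[0.7549 -0.4858; -0.4858 1.1444]  S=[1.0380]  K=[0.6665; -0.3247]  nu=[-0.9260]  x^+=[-3.5103, 0.8326]  P^+=[0.2939 -0.2612; -0.2612 1.0349]
step 3: x^-=[-3.8505, 1.3175]  P^-=[0.7779 -0.5673; -0.5673 1.1451]  S=[1.0397]  K=[0.6772; -0.4024]  nu=[3.3292]  x^+=[-1.5959, -0.0223]  P^+=[0.3010 -0.2839; -0.2839 0.9767]
step 4: x^-=[-1.6544, 0.2182]  P^-=[0.7936 -0.5784; -0.5784 1.0992]  S=[1.0518]  K=[0.6830; -0.4141]  nu=[4.3260]  x^+=[1.3004, -1.5730]  P^+=[0.3029 -0.2809; -0.2809 0.9189]
step 5: x^-=[1.7299, -1.6894]  P^-=[0.7908 -0.5624; -0.5624 1.0462]  S=[1.0522]  K=[0.6820; -0.4053]  nu=[-4.8803]  x^+=[-1.5987, 0.2884]  P^+=[0.3013 -0.2716; -0.2716 0.8733]

P_post[1,1] = 0.8733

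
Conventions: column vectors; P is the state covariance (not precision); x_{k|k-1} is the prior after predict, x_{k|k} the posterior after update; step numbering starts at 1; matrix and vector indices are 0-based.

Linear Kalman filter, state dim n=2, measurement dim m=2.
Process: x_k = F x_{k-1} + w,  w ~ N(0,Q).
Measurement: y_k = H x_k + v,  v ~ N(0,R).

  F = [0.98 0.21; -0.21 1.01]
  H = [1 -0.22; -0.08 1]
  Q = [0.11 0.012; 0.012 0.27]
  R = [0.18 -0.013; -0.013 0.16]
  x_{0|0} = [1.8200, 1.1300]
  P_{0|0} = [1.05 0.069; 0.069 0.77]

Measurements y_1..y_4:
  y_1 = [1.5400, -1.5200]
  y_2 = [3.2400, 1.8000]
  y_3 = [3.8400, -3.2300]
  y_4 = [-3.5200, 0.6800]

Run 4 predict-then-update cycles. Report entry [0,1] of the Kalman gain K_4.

step 1: x^-=[2.0209, 0.7591]  P^-=[1.1808 0.0245; 0.0245 1.0725]  S=[1.4019 -0.3185; -0.3185 1.2362]  K=[0.8769 0.1693; 0.0488 0.8786]  nu=[-0.3139, -2.1174]  x^+=[1.3871, -1.1166]  P^+=[0.1619 0.0286; 0.0286 0.1422]
step 2: x^-=[1.1249, -1.4190]  P^-=[0.2836 0.0359; 0.0359 0.4101]  S=[0.4676 -0.0893; -0.0893 0.5661]  K=[0.6125 0.1200; 0.0220 0.7227]  nu=[1.8029, 3.3090]  x^+=[2.6264, 1.0121]  P^+=[0.1132 0.0203; 0.0203 0.1170]
step 3: x^-=[2.7864, 0.4707]  P^-=[0.2322 0.0327; 0.0327 0.3857]  S=[0.4165 -0.0831; -0.0831 0.5420]  K=[0.5627 0.1124; 0.0164 0.7094]  nu=[1.1572, -3.4778]  x^+=[3.0466, -1.9774]  P^+=[0.1040 0.0190; 0.0190 0.1148]
step 4: x^-=[2.5704, -2.6369]  P^-=[0.2228 0.0329; 0.0329 0.3836]  S=[0.4068 -0.0817; -0.0817 0.5398]  K=[0.5521 0.1116; 0.0157 0.7082]  nu=[-6.6705, 3.5225]  x^+=[-0.7197, -0.2470]  P^+=[0.1021 0.0188; 0.0188 0.1146]

K[0,1] = 0.1116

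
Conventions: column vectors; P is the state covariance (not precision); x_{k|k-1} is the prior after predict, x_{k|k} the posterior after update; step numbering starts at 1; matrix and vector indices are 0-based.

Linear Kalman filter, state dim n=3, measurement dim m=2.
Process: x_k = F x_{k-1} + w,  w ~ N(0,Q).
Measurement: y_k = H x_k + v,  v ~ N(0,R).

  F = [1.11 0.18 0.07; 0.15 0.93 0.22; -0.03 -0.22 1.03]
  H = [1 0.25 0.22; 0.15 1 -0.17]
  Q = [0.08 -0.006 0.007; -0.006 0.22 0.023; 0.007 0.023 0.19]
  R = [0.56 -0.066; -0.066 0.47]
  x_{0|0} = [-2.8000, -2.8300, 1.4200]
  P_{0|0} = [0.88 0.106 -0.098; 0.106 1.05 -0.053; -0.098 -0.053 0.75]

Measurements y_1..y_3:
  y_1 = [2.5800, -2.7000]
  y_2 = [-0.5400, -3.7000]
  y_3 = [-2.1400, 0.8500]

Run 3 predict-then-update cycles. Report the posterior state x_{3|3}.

step 1: x^-=[-3.5180, -2.7395, 2.1692]  P^-=[1.2277 0.4096 -0.1571; 0.4096 1.1857 -0.0950; -0.1571 -0.0950 1.0688]  S=[2.0388 0.8042; 0.8042 1.8774]  K=[0.6078 0.0701; 0.0850 0.6365; 0.1079 -0.2062]  nu=[6.3057, 0.9360]  x^+=[0.3802, -1.6080, 2.6569]  P^+=[0.3968 -0.0954 -0.1690; -0.0954 0.3234 0.0915; -0.1690 0.0915 1.0010]
step 2: x^-=[0.3186, -0.8539, 3.0789]  P^-=[0.5222 -0.0049 -0.1004; -0.0049 0.5568 0.2459; -0.1004 0.2459 1.2357]  S=[1.1572 0.1576; 0.1576 0.9943]  K=[0.4279 0.0232; 0.0944 0.5022; 0.2028 -0.0113]  nu=[-1.3225, -2.3705]  x^+=[-0.3023, -2.1692, 2.8374]  P^+=[0.3066 -0.0974 -0.2006; -0.0974 0.2807 0.2135; -0.2006 0.2135 1.1887]
step 3: x^-=[-0.5274, -1.4385, 3.4088]  P^-=[0.4080 -0.0216 -0.0969; -0.0216 0.5742 0.4040; -0.0969 0.4040 1.3793]  S=[1.0616 0.1497; 0.1497 0.9543]  K=[0.3588 0.0025; 0.1272 0.5063; 0.2728 0.1196]  nu=[-2.0029, 2.9471]  x^+=[-1.2387, -0.2010, 3.2147]  P^+=[0.2710 -0.0985 -0.2076; -0.0985 0.2930 0.2864; -0.2076 0.2864 1.2768]

x_post = [-1.2387, -0.2010, 3.2147]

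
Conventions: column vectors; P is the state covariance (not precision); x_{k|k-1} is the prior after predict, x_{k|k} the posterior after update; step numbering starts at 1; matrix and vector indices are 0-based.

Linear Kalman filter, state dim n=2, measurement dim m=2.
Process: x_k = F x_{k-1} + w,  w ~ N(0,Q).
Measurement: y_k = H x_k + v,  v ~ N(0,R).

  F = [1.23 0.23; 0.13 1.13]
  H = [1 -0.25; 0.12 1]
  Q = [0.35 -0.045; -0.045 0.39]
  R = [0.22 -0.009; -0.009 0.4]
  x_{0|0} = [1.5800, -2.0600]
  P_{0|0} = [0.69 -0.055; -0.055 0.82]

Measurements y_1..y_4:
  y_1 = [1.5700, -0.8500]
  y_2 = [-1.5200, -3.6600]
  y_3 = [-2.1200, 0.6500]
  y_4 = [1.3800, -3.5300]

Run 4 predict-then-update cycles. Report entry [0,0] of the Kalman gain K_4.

step 1: x^-=[1.4696, -2.1224]  P^-=[1.4062 0.2004; 0.2004 1.4326]  S=[1.6155 -0.0041; -0.0041 1.9009]  K=[0.8399 0.1960; -0.0957 0.7661]  nu=[-0.4302, 1.0960]  x^+=[1.3231, -1.2416]  P^+=[0.1949 0.0474; 0.0474 0.3016]
step 2: x^-=[1.3418, -1.2310]  P^-=[0.6876 0.1319; 0.1319 0.7923]  S=[0.8912 0.0034; 0.0034 1.2339]  K=[0.7339 0.1718; -0.0767 0.6552]  nu=[-3.1695, -2.5900]  x^+=[-1.4293, -2.6847]  P^+=[0.1703 0.0417; 0.0417 0.2578]
step 3: x^-=[-2.3755, -3.2195]  P^-=[0.6449 0.1084; 0.1084 0.7343]  S=[0.8566 -0.0100; -0.0100 1.1696]  K=[0.7232 0.1650; -0.0803 0.6382]  nu=[-0.5494, 4.1545]  x^+=[-2.0871, -0.5238]  P^+=[0.1675 0.0394; 0.0394 0.2513]
step 4: x^-=[-2.6876, -0.8632]  P^-=[0.6390 0.1030; 0.1030 0.7253]  S=[0.8528 -0.0137; -0.0137 1.1592]  K=[0.7217 0.1636; -0.0816 0.6354]  nu=[3.8518, -2.3443]  x^+=[-0.2912, -2.6669]  P^+=[0.1670 0.0389; 0.0389 0.2502]

K[0,0] = 0.7217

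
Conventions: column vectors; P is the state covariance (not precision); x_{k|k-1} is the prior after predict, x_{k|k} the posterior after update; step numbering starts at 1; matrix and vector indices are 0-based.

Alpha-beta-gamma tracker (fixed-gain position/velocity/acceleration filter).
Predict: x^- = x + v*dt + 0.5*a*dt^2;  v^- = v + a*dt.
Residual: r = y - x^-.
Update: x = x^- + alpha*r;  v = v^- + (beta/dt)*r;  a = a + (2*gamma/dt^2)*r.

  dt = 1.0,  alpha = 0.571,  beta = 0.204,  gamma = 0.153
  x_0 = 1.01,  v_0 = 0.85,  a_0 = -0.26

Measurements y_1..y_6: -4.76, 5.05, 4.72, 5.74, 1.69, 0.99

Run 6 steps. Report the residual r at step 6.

resid = -7.1458

step 1: x_pred=1.7300  r=-6.4900  x^+=-1.9758  v^+=-0.7340  a^+=-2.2459
step 2: x_pred=-3.8327  r=8.8827  x^+=1.2393  v^+=-1.1678  a^+=0.4722
step 3: x_pred=0.3076  r=4.4124  x^+=2.8271  v^+=0.2045  a^+=1.8224
step 4: x_pred=3.9427  r=1.7973  x^+=4.9690  v^+=2.3935  a^+=2.3723
step 5: x_pred=8.5486  r=-6.8586  x^+=4.6324  v^+=3.3667  a^+=0.2736
step 6: x_pred=8.1358  r=-7.1458  x^+=4.0556  v^+=2.1825  a^+=-1.9130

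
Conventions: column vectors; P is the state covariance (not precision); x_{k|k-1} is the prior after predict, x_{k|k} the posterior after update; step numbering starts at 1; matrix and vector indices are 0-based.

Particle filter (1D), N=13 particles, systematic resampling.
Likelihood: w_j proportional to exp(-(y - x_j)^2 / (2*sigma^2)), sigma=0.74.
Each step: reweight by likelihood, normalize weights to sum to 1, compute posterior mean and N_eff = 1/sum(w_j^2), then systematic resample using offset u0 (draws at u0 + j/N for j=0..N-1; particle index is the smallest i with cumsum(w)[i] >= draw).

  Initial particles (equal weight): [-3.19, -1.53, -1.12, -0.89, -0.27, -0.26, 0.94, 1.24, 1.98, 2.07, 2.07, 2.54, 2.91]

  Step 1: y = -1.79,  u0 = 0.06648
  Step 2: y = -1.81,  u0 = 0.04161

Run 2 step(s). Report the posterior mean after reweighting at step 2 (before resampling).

post_mean = -1.3144

step 1: w=[0.0671, 0.3778, 0.2667, 0.1918, 0.0487, 0.0474, 0.0004, 0.0001, 0.0000, 0.0000, 0.0000, 0.0000, 0.0000]  mean=-1.2864  Neff=3.8503  idx=[0, 1, 1, 1, 1, 2, 2, 2, 2, 3, 3, 4, 5]
step 2: w=[0.0230, 0.1219, 0.1219, 0.1219, 0.1219, 0.0848, 0.0848, 0.0848, 0.0848, 0.0604, 0.0604, 0.0150, 0.0146]  mean=-1.3144  Neff=10.3717  idx=[1, 1, 2, 3, 3, 4, 4, 5, 6, 7, 8, 9, 10]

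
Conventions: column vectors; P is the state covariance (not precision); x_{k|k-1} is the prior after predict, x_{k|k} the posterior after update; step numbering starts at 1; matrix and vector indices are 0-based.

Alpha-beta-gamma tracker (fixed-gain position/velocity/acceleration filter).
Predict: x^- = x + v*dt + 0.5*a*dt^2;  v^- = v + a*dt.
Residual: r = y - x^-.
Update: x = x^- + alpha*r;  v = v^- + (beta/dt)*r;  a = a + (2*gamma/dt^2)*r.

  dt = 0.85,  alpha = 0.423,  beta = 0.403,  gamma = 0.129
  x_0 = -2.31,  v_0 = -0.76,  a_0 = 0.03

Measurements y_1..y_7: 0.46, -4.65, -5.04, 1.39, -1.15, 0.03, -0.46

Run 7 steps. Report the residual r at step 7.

step 1: x_pred=-2.9452  r=3.4052  x^+=-1.5048  v^+=0.8799  a^+=1.2460
step 2: x_pred=-0.3067  r=-4.3433  x^+=-2.1439  v^+=-0.1202  a^+=-0.3050
step 3: x_pred=-2.3563  r=-2.6837  x^+=-3.4915  v^+=-1.6519  a^+=-1.2633
step 4: x_pred=-5.3520  r=6.7420  x^+=-2.5001  v^+=0.4708  a^+=1.1442
step 5: x_pred=-1.6866  r=0.5366  x^+=-1.4596  v^+=1.6978  a^+=1.3358
step 6: x_pred=0.4660  r=-0.4360  x^+=0.2816  v^+=2.6264  a^+=1.1801
step 7: x_pred=2.9404  r=-3.4004  x^+=1.5020  v^+=2.0173  a^+=-0.0342

resid = -3.4004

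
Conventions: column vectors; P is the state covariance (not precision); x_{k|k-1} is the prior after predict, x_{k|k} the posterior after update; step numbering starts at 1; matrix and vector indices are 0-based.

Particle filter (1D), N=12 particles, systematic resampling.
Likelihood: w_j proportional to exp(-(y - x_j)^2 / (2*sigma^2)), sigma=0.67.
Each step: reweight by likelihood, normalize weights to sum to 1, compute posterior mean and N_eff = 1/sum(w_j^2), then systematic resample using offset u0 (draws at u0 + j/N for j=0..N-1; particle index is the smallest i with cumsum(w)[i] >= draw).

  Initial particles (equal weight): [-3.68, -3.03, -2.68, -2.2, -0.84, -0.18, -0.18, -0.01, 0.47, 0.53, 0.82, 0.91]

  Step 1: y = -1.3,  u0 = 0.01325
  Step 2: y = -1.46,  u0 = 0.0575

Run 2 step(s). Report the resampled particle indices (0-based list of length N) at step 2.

step 1: w=[0.0009, 0.0172, 0.0579, 0.1960, 0.3817, 0.1195, 0.1195, 0.0757, 0.0147, 0.0116, 0.0032, 0.0021]  mean=-0.9886  Neff=4.4967  idx=[1, 3, 3, 3, 4, 4, 4, 4, 5, 5, 6, 7]
step 2: w=[0.0132, 0.1113, 0.1113, 0.1113, 0.1335, 0.1335, 0.1335, 0.1335, 0.0330, 0.0330, 0.0330, 0.0197]  mean=-1.2413  Neff=8.9029  idx=[1, 2, 2, 3, 4, 4, 5, 6, 6, 7, 8, 10]

resampled_idx = [1, 2, 2, 3, 4, 4, 5, 6, 6, 7, 8, 10]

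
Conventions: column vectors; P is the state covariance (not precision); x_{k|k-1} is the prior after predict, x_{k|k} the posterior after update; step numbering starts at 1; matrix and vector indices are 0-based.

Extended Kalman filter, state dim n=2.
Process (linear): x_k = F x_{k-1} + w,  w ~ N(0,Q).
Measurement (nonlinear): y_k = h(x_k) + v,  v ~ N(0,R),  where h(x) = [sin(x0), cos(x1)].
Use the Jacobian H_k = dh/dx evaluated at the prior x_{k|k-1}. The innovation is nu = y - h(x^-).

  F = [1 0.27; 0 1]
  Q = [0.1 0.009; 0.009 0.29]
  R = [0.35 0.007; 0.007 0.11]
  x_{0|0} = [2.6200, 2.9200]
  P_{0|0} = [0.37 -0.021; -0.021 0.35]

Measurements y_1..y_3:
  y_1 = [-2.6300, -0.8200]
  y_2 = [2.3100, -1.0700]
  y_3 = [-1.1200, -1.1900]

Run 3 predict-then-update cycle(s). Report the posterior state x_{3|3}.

x_post = [8.2478, 3.3473]

step 1: x^-=[3.4084, 2.9200]  P^-=[0.4842 0.0825; 0.0825 0.6400]  H_jac=[-0.9646 0.0000; 0.0000 -0.2198]  S=[0.8005 0.0245; 0.0245 0.1409]  K=[-0.5826 -0.0274; -0.0692 -0.9862]  nu=[-2.3663, 0.1555]  x^+=[4.7827, 2.9305]  P^+=[0.2116 0.0323; 0.0323 0.4958]
step 2: x^-=[5.5740, 2.9305]  P^-=[0.3652 0.1751; 0.1751 0.7858]  H_jac=[0.7589 0.0000; 0.0000 -0.2096]  S=[0.5603 -0.0209; -0.0209 0.1445]  K=[0.4877 -0.1836; 0.1959 -1.1113]  nu=[2.9612, -0.0922]  x^+=[7.0352, 3.6129]  P^+=[0.2233 0.0801; 0.0801 0.5767]
step 3: x^-=[8.0107, 3.6129]  P^-=[0.4085 0.2448; 0.2448 0.8667]  H_jac=[-0.1561 0.0000; 0.0000 0.4540]  S=[0.3600 -0.0103; -0.0103 0.2887]  K=[-0.1663 0.3791; -0.0670 1.3608]  nu=[-2.1077, -0.2990]  x^+=[8.2478, 3.3473]  P^+=[0.3558 0.0893; 0.0893 0.3287]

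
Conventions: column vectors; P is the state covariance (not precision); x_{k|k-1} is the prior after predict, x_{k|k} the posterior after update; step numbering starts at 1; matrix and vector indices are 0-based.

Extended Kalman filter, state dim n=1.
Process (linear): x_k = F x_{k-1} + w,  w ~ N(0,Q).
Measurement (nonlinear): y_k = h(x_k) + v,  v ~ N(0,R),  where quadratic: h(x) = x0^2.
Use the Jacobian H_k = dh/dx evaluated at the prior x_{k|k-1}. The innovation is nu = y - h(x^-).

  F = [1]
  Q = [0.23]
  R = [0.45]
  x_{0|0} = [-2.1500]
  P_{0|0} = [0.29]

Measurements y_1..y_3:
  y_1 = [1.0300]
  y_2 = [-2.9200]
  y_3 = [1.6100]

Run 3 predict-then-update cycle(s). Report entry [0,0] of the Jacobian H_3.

step 1: x^-=[-2.1500]  P^-=[0.5200]  H_jac=[-4.3000]  S=[10.0648]  K=[-0.2222]  nu=[-3.5925]  x^+=[-1.3519]  P^+=[0.0232]
step 2: x^-=[-1.3519]  P^-=[0.2532]  H_jac=[-2.7038]  S=[2.3014]  K=[-0.2975]  nu=[-4.7476]  x^+=[0.0607]  P^+=[0.0495]
step 3: x^-=[0.0607]  P^-=[0.2795]  H_jac=[0.1214]  S=[0.4541]  K=[0.0747]  nu=[1.6063]  x^+=[0.1807]  P^+=[0.2770]

H_jac[0,0] = 0.1214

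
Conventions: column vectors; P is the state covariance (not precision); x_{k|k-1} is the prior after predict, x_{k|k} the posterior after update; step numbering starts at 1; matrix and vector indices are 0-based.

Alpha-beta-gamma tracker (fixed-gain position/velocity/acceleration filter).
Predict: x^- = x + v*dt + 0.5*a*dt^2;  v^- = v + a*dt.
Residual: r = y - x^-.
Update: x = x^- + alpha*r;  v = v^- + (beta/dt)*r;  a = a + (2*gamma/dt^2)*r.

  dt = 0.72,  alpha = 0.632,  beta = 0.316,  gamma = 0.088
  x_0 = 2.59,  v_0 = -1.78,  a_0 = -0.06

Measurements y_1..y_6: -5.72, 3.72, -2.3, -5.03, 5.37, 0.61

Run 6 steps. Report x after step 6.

x_post = 2.1026

step 1: x_pred=1.2928  r=-7.0128  x^+=-3.1393  v^+=-4.9011  a^+=-2.4409
step 2: x_pred=-7.3007  r=11.0207  x^+=-0.3356  v^+=-1.8216  a^+=1.3007
step 3: x_pred=-1.3101  r=-0.9899  x^+=-1.9357  v^+=-1.3196  a^+=0.9646
step 4: x_pred=-2.6358  r=-2.3942  x^+=-4.1489  v^+=-1.6759  a^+=0.1518
step 5: x_pred=-5.3162  r=10.6862  x^+=1.4375  v^+=3.1235  a^+=3.7798
step 6: x_pred=4.6661  r=-4.0561  x^+=2.1026  v^+=4.0647  a^+=2.4027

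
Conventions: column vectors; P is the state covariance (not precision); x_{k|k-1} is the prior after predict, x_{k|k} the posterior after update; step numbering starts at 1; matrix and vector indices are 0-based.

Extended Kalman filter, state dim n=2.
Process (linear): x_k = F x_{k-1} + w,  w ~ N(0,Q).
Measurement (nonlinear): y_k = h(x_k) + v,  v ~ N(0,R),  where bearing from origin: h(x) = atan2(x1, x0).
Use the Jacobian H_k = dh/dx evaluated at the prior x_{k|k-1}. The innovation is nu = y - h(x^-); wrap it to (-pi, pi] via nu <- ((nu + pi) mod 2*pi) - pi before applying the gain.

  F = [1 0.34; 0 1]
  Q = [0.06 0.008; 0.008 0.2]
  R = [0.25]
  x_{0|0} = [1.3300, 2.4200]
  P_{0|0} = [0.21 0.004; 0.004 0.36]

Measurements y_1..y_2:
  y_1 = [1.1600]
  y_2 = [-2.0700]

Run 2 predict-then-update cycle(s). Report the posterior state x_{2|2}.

step 1: x^-=[2.1528, 2.4200]  P^-=[0.3143 0.1344; 0.1344 0.5600]  H_jac=[-0.2307 0.2052]  S=[0.2776]  K=[-0.1619; 0.3023]  nu=[0.3162]  x^+=[2.1016, 2.5156]  P^+=[0.3071 0.1480; 0.1480 0.5346]
step 2: x^-=[2.9569, 2.5156]  P^-=[0.5295 0.3378; 0.3378 0.7346]  H_jac=[-0.1669 0.1962]  S=[0.2709]  K=[-0.0816; 0.3239]  nu=[-2.7749]  x^+=[3.1834, 1.6167]  P^+=[0.5277 0.3449; 0.3449 0.7062]

x_post = [3.1834, 1.6167]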